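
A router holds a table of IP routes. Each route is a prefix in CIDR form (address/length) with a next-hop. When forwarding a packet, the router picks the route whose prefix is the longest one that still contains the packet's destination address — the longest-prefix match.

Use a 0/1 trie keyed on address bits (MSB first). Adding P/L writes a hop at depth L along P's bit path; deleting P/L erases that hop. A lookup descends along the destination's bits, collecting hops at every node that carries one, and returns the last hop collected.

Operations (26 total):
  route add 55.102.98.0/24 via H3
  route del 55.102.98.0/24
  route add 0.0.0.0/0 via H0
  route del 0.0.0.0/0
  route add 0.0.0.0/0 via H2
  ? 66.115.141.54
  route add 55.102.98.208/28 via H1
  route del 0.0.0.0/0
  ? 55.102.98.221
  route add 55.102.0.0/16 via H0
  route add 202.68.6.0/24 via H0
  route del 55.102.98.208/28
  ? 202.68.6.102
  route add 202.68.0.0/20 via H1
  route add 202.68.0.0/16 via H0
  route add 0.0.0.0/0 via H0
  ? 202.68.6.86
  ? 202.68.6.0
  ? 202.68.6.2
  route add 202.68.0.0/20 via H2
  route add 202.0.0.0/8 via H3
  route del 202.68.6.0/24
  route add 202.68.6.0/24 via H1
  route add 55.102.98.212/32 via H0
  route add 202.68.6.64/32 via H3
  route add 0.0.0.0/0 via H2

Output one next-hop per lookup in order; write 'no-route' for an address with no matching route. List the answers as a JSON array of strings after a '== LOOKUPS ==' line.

Trace:
  add 55.102.98.0/24 -> H3 at depth 24
  del 55.102.98.0/24 (clear depth 24)
  add 0.0.0.0/0 -> H0 at depth 0
  del 0.0.0.0/0 (clear depth 0)
  add 0.0.0.0/0 -> H2 at depth 0
  lookup 66.115.141.54: bits 0 walk d0:H2→d1:- -> H2
  add 55.102.98.208/28 -> H1 at depth 28
  del 0.0.0.0/0 (clear depth 0)
  lookup 55.102.98.221: bits 0011011101100110011000101101 walk d0:-→d1:-→d2:-→d3:-→d4:-→d5:-→d6:-→d7:-→d8:-→d9:-→d10:-→d11:-→d12:-→d13:-→d14:-→d15:-→d16:-→d17:-→d18:-→d19:-→d20:-→d21:-→d22:-→d23:-→d24:-→d25:-→d26:-→d27:-→d28:H1 -> H1
  add 55.102.0.0/16 -> H0 at depth 16
  add 202.68.6.0/24 -> H0 at depth 24
  del 55.102.98.208/28 (clear depth 28)
  lookup 202.68.6.102: bits 110010100100010000000110 walk d0:-→d1:-→d2:-→d3:-→d4:-→d5:-→d6:-→d7:-→d8:-→d9:-→d10:-→d11:-→d12:-→d13:-→d14:-→d15:-→d16:-→d17:-→d18:-→d19:-→d20:-→d21:-→d22:-→d23:-→d24:H0 -> H0
  add 202.68.0.0/20 -> H1 at depth 20
  add 202.68.0.0/16 -> H0 at depth 16
  add 0.0.0.0/0 -> H0 at depth 0
  lookup 202.68.6.86: bits 110010100100010000000110 walk d0:H0→d1:-→d2:-→d3:-→d4:-→d5:-→d6:-→d7:-→d8:-→d9:-→d10:-→d11:-→d12:-→d13:-→d14:-→d15:-→d16:H0→d17:-→d18:-→d19:-→d20:H1→d21:-→d22:-→d23:-→d24:H0 -> H0
  lookup 202.68.6.0: bits 110010100100010000000110 walk d0:H0→d1:-→d2:-→d3:-→d4:-→d5:-→d6:-→d7:-→d8:-→d9:-→d10:-→d11:-→d12:-→d13:-→d14:-→d15:-→d16:H0→d17:-→d18:-→d19:-→d20:H1→d21:-→d22:-→d23:-→d24:H0 -> H0
  lookup 202.68.6.2: bits 110010100100010000000110 walk d0:H0→d1:-→d2:-→d3:-→d4:-→d5:-→d6:-→d7:-→d8:-→d9:-→d10:-→d11:-→d12:-→d13:-→d14:-→d15:-→d16:H0→d17:-→d18:-→d19:-→d20:H1→d21:-→d22:-→d23:-→d24:H0 -> H0
  add 202.68.0.0/20 -> H2 at depth 20
  add 202.0.0.0/8 -> H3 at depth 8
  del 202.68.6.0/24 (clear depth 24)
  add 202.68.6.0/24 -> H1 at depth 24
  add 55.102.98.212/32 -> H0 at depth 32
  add 202.68.6.64/32 -> H3 at depth 32
  add 0.0.0.0/0 -> H2 at depth 0

== LOOKUPS ==
["H2","H1","H0","H0","H0","H0"]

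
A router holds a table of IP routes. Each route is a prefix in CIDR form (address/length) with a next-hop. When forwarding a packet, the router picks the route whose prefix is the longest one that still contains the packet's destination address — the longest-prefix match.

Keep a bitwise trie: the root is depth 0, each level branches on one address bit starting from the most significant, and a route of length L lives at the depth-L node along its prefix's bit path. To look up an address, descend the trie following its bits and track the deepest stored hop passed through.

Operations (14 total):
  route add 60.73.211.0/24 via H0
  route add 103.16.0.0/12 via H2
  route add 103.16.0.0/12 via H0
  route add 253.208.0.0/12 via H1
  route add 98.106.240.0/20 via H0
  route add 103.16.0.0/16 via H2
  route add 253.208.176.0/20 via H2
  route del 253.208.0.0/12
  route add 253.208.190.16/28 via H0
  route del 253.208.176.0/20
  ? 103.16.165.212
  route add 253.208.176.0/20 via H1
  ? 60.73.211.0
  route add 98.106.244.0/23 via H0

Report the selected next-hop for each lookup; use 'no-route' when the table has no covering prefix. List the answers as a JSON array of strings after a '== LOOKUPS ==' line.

Apply in order:
  + 60.73.211.0/24 (H0) depth=24
  + 103.16.0.0/12 (H2) depth=12
  + 103.16.0.0/12 (H0) depth=12
  + 253.208.0.0/12 (H1) depth=12
  + 98.106.240.0/20 (H0) depth=20
  + 103.16.0.0/16 (H2) depth=16
  + 253.208.176.0/20 (H2) depth=20
  - 253.208.0.0/12 clear@12
  + 253.208.190.16/28 (H0) depth=28
  - 253.208.176.0/20 clear@20
  Q 103.16.165.212: descend 0110011100010000 ; hops seen [H0,H2] ; pick H2
  + 253.208.176.0/20 (H1) depth=20
  Q 60.73.211.0: descend 001111000100100111010011 ; hops seen [H0] ; pick H0
  + 98.106.244.0/23 (H0) depth=23

== LOOKUPS ==
["H2","H0"]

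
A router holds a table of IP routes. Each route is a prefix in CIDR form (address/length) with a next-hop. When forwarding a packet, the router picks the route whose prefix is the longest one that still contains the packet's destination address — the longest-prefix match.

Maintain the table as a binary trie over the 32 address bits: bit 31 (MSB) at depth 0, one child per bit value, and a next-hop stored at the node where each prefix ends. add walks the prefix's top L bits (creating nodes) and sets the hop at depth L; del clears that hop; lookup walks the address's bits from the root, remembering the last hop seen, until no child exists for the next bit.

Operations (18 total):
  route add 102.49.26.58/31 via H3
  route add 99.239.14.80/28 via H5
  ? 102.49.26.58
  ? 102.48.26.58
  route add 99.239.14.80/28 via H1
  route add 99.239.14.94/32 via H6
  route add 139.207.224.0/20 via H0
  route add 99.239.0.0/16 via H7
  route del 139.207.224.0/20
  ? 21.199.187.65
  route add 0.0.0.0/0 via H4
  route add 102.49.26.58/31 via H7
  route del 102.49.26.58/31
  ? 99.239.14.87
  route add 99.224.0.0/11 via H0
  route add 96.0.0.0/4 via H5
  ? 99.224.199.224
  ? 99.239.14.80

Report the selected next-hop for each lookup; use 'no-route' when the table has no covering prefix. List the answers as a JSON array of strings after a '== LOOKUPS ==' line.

Trace:
  add 102.49.26.58/31 -> H3 at depth 31
  add 99.239.14.80/28 -> H5 at depth 28
  lookup 102.49.26.58: bits 0110011000110001000110100011101 walk d0:-→d1:-→d2:-→d3:-→d4:-→d5:-→d6:-→d7:-→d8:-→d9:-→d10:-→d11:-→d12:-→d13:-→d14:-→d15:-→d16:-→d17:-→d18:-→d19:-→d20:-→d21:-→d22:-→d23:-→d24:-→d25:-→d26:-→d27:-→d28:-→d29:-→d30:-→d31:H3 -> H3
  lookup 102.48.26.58: bits 011001100011000 walk d0:-→d1:-→d2:-→d3:-→d4:-→d5:-→d6:-→d7:-→d8:-→d9:-→d10:-→d11:-→d12:-→d13:-→d14:-→d15:- -> no-route
  add 99.239.14.80/28 -> H1 at depth 28
  add 99.239.14.94/32 -> H6 at depth 32
  add 139.207.224.0/20 -> H0 at depth 20
  add 99.239.0.0/16 -> H7 at depth 16
  del 139.207.224.0/20 (clear depth 20)
  lookup 21.199.187.65: bits 0 walk d0:-→d1:- -> no-route
  add 0.0.0.0/0 -> H4 at depth 0
  add 102.49.26.58/31 -> H7 at depth 31
  del 102.49.26.58/31 (clear depth 31)
  lookup 99.239.14.87: bits 0110001111101111000011100101 walk d0:H4→d1:-→d2:-→d3:-→d4:-→d5:-→d6:-→d7:-→d8:-→d9:-→d10:-→d11:-→d12:-→d13:-→d14:-→d15:-→d16:H7→d17:-→d18:-→d19:-→d20:-→d21:-→d22:-→d23:-→d24:-→d25:-→d26:-→d27:-→d28:H1 -> H1
  add 99.224.0.0/11 -> H0 at depth 11
  add 96.0.0.0/4 -> H5 at depth 4
  lookup 99.224.199.224: bits 011000111110 walk d0:H4→d1:-→d2:-→d3:-→d4:H5→d5:-→d6:-→d7:-→d8:-→d9:-→d10:-→d11:H0→d12:- -> H0
  lookup 99.239.14.80: bits 0110001111101111000011100101 walk d0:H4→d1:-→d2:-→d3:-→d4:H5→d5:-→d6:-→d7:-→d8:-→d9:-→d10:-→d11:H0→d12:-→d13:-→d14:-→d15:-→d16:H7→d17:-→d18:-→d19:-→d20:-→d21:-→d22:-→d23:-→d24:-→d25:-→d26:-→d27:-→d28:H1 -> H1

== LOOKUPS ==
["H3","no-route","no-route","H1","H0","H1"]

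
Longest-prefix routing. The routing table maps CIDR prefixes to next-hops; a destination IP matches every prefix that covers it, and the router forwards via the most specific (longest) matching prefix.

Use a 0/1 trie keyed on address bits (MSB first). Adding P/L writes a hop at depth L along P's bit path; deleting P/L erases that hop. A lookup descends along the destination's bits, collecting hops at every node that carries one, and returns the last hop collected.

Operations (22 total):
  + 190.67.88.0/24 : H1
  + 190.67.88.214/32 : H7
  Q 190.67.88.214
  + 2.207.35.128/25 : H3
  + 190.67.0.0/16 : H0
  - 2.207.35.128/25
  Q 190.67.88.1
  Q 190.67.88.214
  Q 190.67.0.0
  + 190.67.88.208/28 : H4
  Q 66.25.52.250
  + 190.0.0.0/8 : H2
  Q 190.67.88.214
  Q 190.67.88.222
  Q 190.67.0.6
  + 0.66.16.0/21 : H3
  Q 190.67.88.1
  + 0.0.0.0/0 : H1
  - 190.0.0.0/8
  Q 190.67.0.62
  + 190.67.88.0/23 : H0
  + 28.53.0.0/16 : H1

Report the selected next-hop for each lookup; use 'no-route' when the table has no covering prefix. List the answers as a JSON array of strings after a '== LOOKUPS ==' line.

Trace:
  + 190.67.88.0/24 (H1) depth=24
  + 190.67.88.214/32 (H7) depth=32
  ? 190.67.88.214  path d0:-→d1:-→d2:-→d3:-→d4:-→d5:-→d6:-→d7:-→d8:-→d9:-→d10:-→d11:-→d12:-→d13:-→d14:-→d15:-→d16:-→d17:-→d18:-→d19:-→d20:-→d21:-→d22:-→d23:-→d24:H1→d25:-→d26:-→d27:-→d28:-→d29:-→d30:-→d31:-→d32:H7  best=H7
  + 2.207.35.128/25 (H3) depth=25
  + 190.67.0.0/16 (H0) depth=16
  - 2.207.35.128/25 clear@25
  ? 190.67.88.1  path d0:-→d1:-→d2:-→d3:-→d4:-→d5:-→d6:-→d7:-→d8:-→d9:-→d10:-→d11:-→d12:-→d13:-→d14:-→d15:-→d16:H0→d17:-→d18:-→d19:-→d20:-→d21:-→d22:-→d23:-→d24:H1  best=H1
  ? 190.67.88.214  path d0:-→d1:-→d2:-→d3:-→d4:-→d5:-→d6:-→d7:-→d8:-→d9:-→d10:-→d11:-→d12:-→d13:-→d14:-→d15:-→d16:H0→d17:-→d18:-→d19:-→d20:-→d21:-→d22:-→d23:-→d24:H1→d25:-→d26:-→d27:-→d28:-→d29:-→d30:-→d31:-→d32:H7  best=H7
  ? 190.67.0.0  path d0:-→d1:-→d2:-→d3:-→d4:-→d5:-→d6:-→d7:-→d8:-→d9:-→d10:-→d11:-→d12:-→d13:-→d14:-→d15:-→d16:H0→d17:-  best=H0
  + 190.67.88.208/28 (H4) depth=28
  ? 66.25.52.250  path d0:-→d1:-  best=no-route
  + 190.0.0.0/8 (H2) depth=8
  ? 190.67.88.214  path d0:-→d1:-→d2:-→d3:-→d4:-→d5:-→d6:-→d7:-→d8:H2→d9:-→d10:-→d11:-→d12:-→d13:-→d14:-→d15:-→d16:H0→d17:-→d18:-→d19:-→d20:-→d21:-→d22:-→d23:-→d24:H1→d25:-→d26:-→d27:-→d28:H4→d29:-→d30:-→d31:-→d32:H7  best=H7
  ? 190.67.88.222  path d0:-→d1:-→d2:-→d3:-→d4:-→d5:-→d6:-→d7:-→d8:H2→d9:-→d10:-→d11:-→d12:-→d13:-→d14:-→d15:-→d16:H0→d17:-→d18:-→d19:-→d20:-→d21:-→d22:-→d23:-→d24:H1→d25:-→d26:-→d27:-→d28:H4  best=H4
  ? 190.67.0.6  path d0:-→d1:-→d2:-→d3:-→d4:-→d5:-→d6:-→d7:-→d8:H2→d9:-→d10:-→d11:-→d12:-→d13:-→d14:-→d15:-→d16:H0→d17:-  best=H0
  + 0.66.16.0/21 (H3) depth=21
  ? 190.67.88.1  path d0:-→d1:-→d2:-→d3:-→d4:-→d5:-→d6:-→d7:-→d8:H2→d9:-→d10:-→d11:-→d12:-→d13:-→d14:-→d15:-→d16:H0→d17:-→d18:-→d19:-→d20:-→d21:-→d22:-→d23:-→d24:H1  best=H1
  + 0.0.0.0/0 (H1) depth=0
  - 190.0.0.0/8 clear@8
  ? 190.67.0.62  path d0:H1→d1:-→d2:-→d3:-→d4:-→d5:-→d6:-→d7:-→d8:-→d9:-→d10:-→d11:-→d12:-→d13:-→d14:-→d15:-→d16:H0→d17:-  best=H0
  + 190.67.88.0/23 (H0) depth=23
  + 28.53.0.0/16 (H1) depth=16

== LOOKUPS ==
["H7","H1","H7","H0","no-route","H7","H4","H0","H1","H0"]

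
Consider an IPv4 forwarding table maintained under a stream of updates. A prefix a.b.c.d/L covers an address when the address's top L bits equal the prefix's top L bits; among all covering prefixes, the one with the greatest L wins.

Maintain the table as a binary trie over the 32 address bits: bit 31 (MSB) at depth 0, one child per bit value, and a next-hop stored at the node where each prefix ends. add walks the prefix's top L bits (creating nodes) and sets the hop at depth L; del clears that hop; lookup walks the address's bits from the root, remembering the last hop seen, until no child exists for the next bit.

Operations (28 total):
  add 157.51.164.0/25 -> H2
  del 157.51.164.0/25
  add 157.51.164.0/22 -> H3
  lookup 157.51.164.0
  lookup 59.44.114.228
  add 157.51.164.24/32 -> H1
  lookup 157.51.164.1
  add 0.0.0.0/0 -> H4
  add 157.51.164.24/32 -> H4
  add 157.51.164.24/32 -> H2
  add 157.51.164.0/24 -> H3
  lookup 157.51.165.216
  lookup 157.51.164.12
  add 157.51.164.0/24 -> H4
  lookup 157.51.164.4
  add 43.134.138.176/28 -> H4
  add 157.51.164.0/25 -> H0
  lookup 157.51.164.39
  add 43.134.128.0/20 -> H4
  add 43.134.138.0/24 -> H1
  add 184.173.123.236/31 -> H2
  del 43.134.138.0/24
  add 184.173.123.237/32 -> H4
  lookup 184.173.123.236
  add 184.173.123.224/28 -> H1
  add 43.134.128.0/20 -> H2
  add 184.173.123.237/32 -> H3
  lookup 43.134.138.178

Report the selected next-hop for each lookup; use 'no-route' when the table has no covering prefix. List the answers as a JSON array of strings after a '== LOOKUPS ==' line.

Trace:
  + 157.51.164.0/25 (H2) depth=25
  - 157.51.164.0/25 clear@25
  + 157.51.164.0/22 (H3) depth=22
  ? 157.51.164.0  path d0:-→d1:-→d2:-→d3:-→d4:-→d5:-→d6:-→d7:-→d8:-→d9:-→d10:-→d11:-→d12:-→d13:-→d14:-→d15:-→d16:-→d17:-→d18:-→d19:-→d20:-→d21:-→d22:H3→d23:-→d24:-→d25:-  best=H3
  ? 59.44.114.228  path d0:-  best=no-route
  + 157.51.164.24/32 (H1) depth=32
  ? 157.51.164.1  path d0:-→d1:-→d2:-→d3:-→d4:-→d5:-→d6:-→d7:-→d8:-→d9:-→d10:-→d11:-→d12:-→d13:-→d14:-→d15:-→d16:-→d17:-→d18:-→d19:-→d20:-→d21:-→d22:H3→d23:-→d24:-→d25:-→d26:-→d27:-  best=H3
  + 0.0.0.0/0 (H4) depth=0
  + 157.51.164.24/32 (H4) depth=32
  + 157.51.164.24/32 (H2) depth=32
  + 157.51.164.0/24 (H3) depth=24
  ? 157.51.165.216  path d0:H4→d1:-→d2:-→d3:-→d4:-→d5:-→d6:-→d7:-→d8:-→d9:-→d10:-→d11:-→d12:-→d13:-→d14:-→d15:-→d16:-→d17:-→d18:-→d19:-→d20:-→d21:-→d22:H3→d23:-  best=H3
  ? 157.51.164.12  path d0:H4→d1:-→d2:-→d3:-→d4:-→d5:-→d6:-→d7:-→d8:-→d9:-→d10:-→d11:-→d12:-→d13:-→d14:-→d15:-→d16:-→d17:-→d18:-→d19:-→d20:-→d21:-→d22:H3→d23:-→d24:H3→d25:-→d26:-→d27:-  best=H3
  + 157.51.164.0/24 (H4) depth=24
  ? 157.51.164.4  path d0:H4→d1:-→d2:-→d3:-→d4:-→d5:-→d6:-→d7:-→d8:-→d9:-→d10:-→d11:-→d12:-→d13:-→d14:-→d15:-→d16:-→d17:-→d18:-→d19:-→d20:-→d21:-→d22:H3→d23:-→d24:H4→d25:-→d26:-→d27:-  best=H4
  + 43.134.138.176/28 (H4) depth=28
  + 157.51.164.0/25 (H0) depth=25
  ? 157.51.164.39  path d0:H4→d1:-→d2:-→d3:-→d4:-→d5:-→d6:-→d7:-→d8:-→d9:-→d10:-→d11:-→d12:-→d13:-→d14:-→d15:-→d16:-→d17:-→d18:-→d19:-→d20:-→d21:-→d22:H3→d23:-→d24:H4→d25:H0→d26:-  best=H0
  + 43.134.128.0/20 (H4) depth=20
  + 43.134.138.0/24 (H1) depth=24
  + 184.173.123.236/31 (H2) depth=31
  - 43.134.138.0/24 clear@24
  + 184.173.123.237/32 (H4) depth=32
  ? 184.173.123.236  path d0:H4→d1:-→d2:-→d3:-→d4:-→d5:-→d6:-→d7:-→d8:-→d9:-→d10:-→d11:-→d12:-→d13:-→d14:-→d15:-→d16:-→d17:-→d18:-→d19:-→d20:-→d21:-→d22:-→d23:-→d24:-→d25:-→d26:-→d27:-→d28:-→d29:-→d30:-→d31:H2  best=H2
  + 184.173.123.224/28 (H1) depth=28
  + 43.134.128.0/20 (H2) depth=20
  + 184.173.123.237/32 (H3) depth=32
  ? 43.134.138.178  path d0:H4→d1:-→d2:-→d3:-→d4:-→d5:-→d6:-→d7:-→d8:-→d9:-→d10:-→d11:-→d12:-→d13:-→d14:-→d15:-→d16:-→d17:-→d18:-→d19:-→d20:H2→d21:-→d22:-→d23:-→d24:-→d25:-→d26:-→d27:-→d28:H4  best=H4

== LOOKUPS ==
["H3","no-route","H3","H3","H3","H4","H0","H2","H4"]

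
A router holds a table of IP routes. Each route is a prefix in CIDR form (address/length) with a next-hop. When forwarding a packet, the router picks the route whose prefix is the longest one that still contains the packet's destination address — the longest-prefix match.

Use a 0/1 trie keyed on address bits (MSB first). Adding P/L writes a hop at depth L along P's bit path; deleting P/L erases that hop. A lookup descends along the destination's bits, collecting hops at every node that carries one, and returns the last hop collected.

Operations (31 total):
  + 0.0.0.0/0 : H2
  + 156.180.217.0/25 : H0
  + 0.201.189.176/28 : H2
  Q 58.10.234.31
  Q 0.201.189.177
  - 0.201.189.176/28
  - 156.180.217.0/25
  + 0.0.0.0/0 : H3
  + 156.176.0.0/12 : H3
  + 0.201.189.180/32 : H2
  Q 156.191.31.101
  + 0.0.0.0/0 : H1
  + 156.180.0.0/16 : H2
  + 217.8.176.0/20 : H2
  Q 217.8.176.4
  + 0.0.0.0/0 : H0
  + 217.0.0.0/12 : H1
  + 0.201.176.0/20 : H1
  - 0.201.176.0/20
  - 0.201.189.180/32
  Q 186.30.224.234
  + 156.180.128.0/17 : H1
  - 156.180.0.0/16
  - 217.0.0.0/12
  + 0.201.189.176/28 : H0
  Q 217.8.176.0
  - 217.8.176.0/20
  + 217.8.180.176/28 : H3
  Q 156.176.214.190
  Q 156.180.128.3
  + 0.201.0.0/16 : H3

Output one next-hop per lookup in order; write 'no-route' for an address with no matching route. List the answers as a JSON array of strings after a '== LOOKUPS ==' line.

Process each operation:
  + 0.0.0.0/0 (H2) depth=0
  + 156.180.217.0/25 (H0) depth=25
  + 0.201.189.176/28 (H2) depth=28
  ? 58.10.234.31  path d0:H2→d1:-→d2:-  best=H2
  ? 0.201.189.177  path d0:H2→d1:-→d2:-→d3:-→d4:-→d5:-→d6:-→d7:-→d8:-→d9:-→d10:-→d11:-→d12:-→d13:-→d14:-→d15:-→d16:-→d17:-→d18:-→d19:-→d20:-→d21:-→d22:-→d23:-→d24:-→d25:-→d26:-→d27:-→d28:H2  best=H2
  del 0.201.189.176/28 (clear depth 28)
  del 156.180.217.0/25 (clear depth 25)
  + 0.0.0.0/0 (H3) depth=0
  + 156.176.0.0/12 (H3) depth=12
  + 0.201.189.180/32 (H2) depth=32
  ? 156.191.31.101  path d0:H3→d1:-→d2:-→d3:-→d4:-→d5:-→d6:-→d7:-→d8:-→d9:-→d10:-→d11:-→d12:H3  best=H3
  + 0.0.0.0/0 (H1) depth=0
  + 156.180.0.0/16 (H2) depth=16
  + 217.8.176.0/20 (H2) depth=20
  ? 217.8.176.4  path d0:H1→d1:-→d2:-→d3:-→d4:-→d5:-→d6:-→d7:-→d8:-→d9:-→d10:-→d11:-→d12:-→d13:-→d14:-→d15:-→d16:-→d17:-→d18:-→d19:-→d20:H2  best=H2
  + 0.0.0.0/0 (H0) depth=0
  + 217.0.0.0/12 (H1) depth=12
  + 0.201.176.0/20 (H1) depth=20
  del 0.201.176.0/20 (clear depth 20)
  del 0.201.189.180/32 (clear depth 32)
  ? 186.30.224.234  path d0:H0→d1:-→d2:-  best=H0
  + 156.180.128.0/17 (H1) depth=17
  del 156.180.0.0/16 (clear depth 16)
  del 217.0.0.0/12 (clear depth 12)
  + 0.201.189.176/28 (H0) depth=28
  ? 217.8.176.0  path d0:H0→d1:-→d2:-→d3:-→d4:-→d5:-→d6:-→d7:-→d8:-→d9:-→d10:-→d11:-→d12:-→d13:-→d14:-→d15:-→d16:-→d17:-→d18:-→d19:-→d20:H2  best=H2
  del 217.8.176.0/20 (clear depth 20)
  + 217.8.180.176/28 (H3) depth=28
  ? 156.176.214.190  path d0:H0→d1:-→d2:-→d3:-→d4:-→d5:-→d6:-→d7:-→d8:-→d9:-→d10:-→d11:-→d12:H3→d13:-  best=H3
  ? 156.180.128.3  path d0:H0→d1:-→d2:-→d3:-→d4:-→d5:-→d6:-→d7:-→d8:-→d9:-→d10:-→d11:-→d12:H3→d13:-→d14:-→d15:-→d16:-→d17:H1  best=H1
  + 0.201.0.0/16 (H3) depth=16

== LOOKUPS ==
["H2","H2","H3","H2","H0","H2","H3","H1"]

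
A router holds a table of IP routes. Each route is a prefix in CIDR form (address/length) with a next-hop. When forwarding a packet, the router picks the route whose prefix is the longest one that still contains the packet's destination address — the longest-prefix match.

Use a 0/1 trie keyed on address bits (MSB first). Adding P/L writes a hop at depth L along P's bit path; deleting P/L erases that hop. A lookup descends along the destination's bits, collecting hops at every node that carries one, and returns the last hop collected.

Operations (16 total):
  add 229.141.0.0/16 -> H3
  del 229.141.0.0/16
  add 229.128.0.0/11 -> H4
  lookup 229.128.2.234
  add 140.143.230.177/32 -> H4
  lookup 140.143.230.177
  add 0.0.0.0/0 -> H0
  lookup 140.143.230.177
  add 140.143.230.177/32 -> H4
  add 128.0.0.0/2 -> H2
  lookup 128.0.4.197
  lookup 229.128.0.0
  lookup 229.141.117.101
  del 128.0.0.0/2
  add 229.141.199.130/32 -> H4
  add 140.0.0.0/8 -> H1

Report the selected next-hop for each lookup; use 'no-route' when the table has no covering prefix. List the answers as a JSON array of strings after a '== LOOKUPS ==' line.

Trace:
  add 229.141.0.0/16 -> H3 at depth 16
  - 229.141.0.0/16 clear@16
  add 229.128.0.0/11 -> H4 at depth 11
  lookup 229.128.2.234: bits 111001011000 walk d0:-→d1:-→d2:-→d3:-→d4:-→d5:-→d6:-→d7:-→d8:-→d9:-→d10:-→d11:H4→d12:- -> H4
  add 140.143.230.177/32 -> H4 at depth 32
  lookup 140.143.230.177: bits 10001100100011111110011010110001 walk d0:-→d1:-→d2:-→d3:-→d4:-→d5:-→d6:-→d7:-→d8:-→d9:-→d10:-→d11:-→d12:-→d13:-→d14:-→d15:-→d16:-→d17:-→d18:-→d19:-→d20:-→d21:-→d22:-→d23:-→d24:-→d25:-→d26:-→d27:-→d28:-→d29:-→d30:-→d31:-→d32:H4 -> H4
  add 0.0.0.0/0 -> H0 at depth 0
  lookup 140.143.230.177: bits 10001100100011111110011010110001 walk d0:H0→d1:-→d2:-→d3:-→d4:-→d5:-→d6:-→d7:-→d8:-→d9:-→d10:-→d11:-→d12:-→d13:-→d14:-→d15:-→d16:-→d17:-→d18:-→d19:-→d20:-→d21:-→d22:-→d23:-→d24:-→d25:-→d26:-→d27:-→d28:-→d29:-→d30:-→d31:-→d32:H4 -> H4
  add 140.143.230.177/32 -> H4 at depth 32
  add 128.0.0.0/2 -> H2 at depth 2
  lookup 128.0.4.197: bits 1000 walk d0:H0→d1:-→d2:H2→d3:-→d4:- -> H2
  lookup 229.128.0.0: bits 111001011000 walk d0:H0→d1:-→d2:-→d3:-→d4:-→d5:-→d6:-→d7:-→d8:-→d9:-→d10:-→d11:H4→d12:- -> H4
  lookup 229.141.117.101: bits 1110010110001101 walk d0:H0→d1:-→d2:-→d3:-→d4:-→d5:-→d6:-→d7:-→d8:-→d9:-→d10:-→d11:H4→d12:-→d13:-→d14:-→d15:-→d16:- -> H4
  - 128.0.0.0/2 clear@2
  add 229.141.199.130/32 -> H4 at depth 32
  add 140.0.0.0/8 -> H1 at depth 8

== LOOKUPS ==
["H4","H4","H4","H2","H4","H4"]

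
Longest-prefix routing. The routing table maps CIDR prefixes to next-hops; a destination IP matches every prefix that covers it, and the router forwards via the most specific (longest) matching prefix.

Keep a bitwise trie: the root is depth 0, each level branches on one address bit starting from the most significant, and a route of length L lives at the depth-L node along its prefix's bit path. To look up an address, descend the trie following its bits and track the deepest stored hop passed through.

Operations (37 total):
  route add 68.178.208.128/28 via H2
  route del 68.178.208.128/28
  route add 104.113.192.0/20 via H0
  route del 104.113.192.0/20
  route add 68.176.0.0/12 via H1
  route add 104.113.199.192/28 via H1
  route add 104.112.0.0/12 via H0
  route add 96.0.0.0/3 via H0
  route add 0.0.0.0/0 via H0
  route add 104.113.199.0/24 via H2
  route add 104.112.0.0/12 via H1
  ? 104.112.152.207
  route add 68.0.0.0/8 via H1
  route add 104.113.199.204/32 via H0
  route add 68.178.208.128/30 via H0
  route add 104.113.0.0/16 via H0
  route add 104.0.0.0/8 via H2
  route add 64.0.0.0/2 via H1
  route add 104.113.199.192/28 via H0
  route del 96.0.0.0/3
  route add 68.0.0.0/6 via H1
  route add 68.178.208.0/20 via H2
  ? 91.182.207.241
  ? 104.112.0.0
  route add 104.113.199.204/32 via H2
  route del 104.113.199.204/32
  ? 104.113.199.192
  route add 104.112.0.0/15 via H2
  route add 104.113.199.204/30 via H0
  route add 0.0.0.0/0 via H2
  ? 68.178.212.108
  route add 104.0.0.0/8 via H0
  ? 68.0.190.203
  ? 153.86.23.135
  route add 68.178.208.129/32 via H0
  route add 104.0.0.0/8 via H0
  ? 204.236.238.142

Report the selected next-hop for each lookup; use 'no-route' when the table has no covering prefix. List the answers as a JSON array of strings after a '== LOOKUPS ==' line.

Process each operation:
  add 68.178.208.128/28 -> H2 at depth 28
  del 68.178.208.128/28 (clear depth 28)
  add 104.113.192.0/20 -> H0 at depth 20
  del 104.113.192.0/20 (clear depth 20)
  add 68.176.0.0/12 -> H1 at depth 12
  add 104.113.199.192/28 -> H1 at depth 28
  add 104.112.0.0/12 -> H0 at depth 12
  add 96.0.0.0/3 -> H0 at depth 3
  add 0.0.0.0/0 -> H0 at depth 0
  add 104.113.199.0/24 -> H2 at depth 24
  add 104.112.0.0/12 -> H1 at depth 12
  lookup 104.112.152.207: bits 011010000111000 walk d0:H0→d1:-→d2:-→d3:H0→d4:-→d5:-→d6:-→d7:-→d8:-→d9:-→d10:-→d11:-→d12:H1→d13:-→d14:-→d15:- -> H1
  add 68.0.0.0/8 -> H1 at depth 8
  add 104.113.199.204/32 -> H0 at depth 32
  add 68.178.208.128/30 -> H0 at depth 30
  add 104.113.0.0/16 -> H0 at depth 16
  add 104.0.0.0/8 -> H2 at depth 8
  add 64.0.0.0/2 -> H1 at depth 2
  add 104.113.199.192/28 -> H0 at depth 28
  del 96.0.0.0/3 (clear depth 3)
  add 68.0.0.0/6 -> H1 at depth 6
  add 68.178.208.0/20 -> H2 at depth 20
  lookup 91.182.207.241: bits 010 walk d0:H0→d1:-→d2:H1→d3:- -> H1
  lookup 104.112.0.0: bits 011010000111000 walk d0:H0→d1:-→d2:H1→d3:-→d4:-→d5:-→d6:-→d7:-→d8:H2→d9:-→d10:-→d11:-→d12:H1→d13:-→d14:-→d15:- -> H1
  add 104.113.199.204/32 -> H2 at depth 32
  del 104.113.199.204/32 (clear depth 32)
  lookup 104.113.199.192: bits 0110100001110001110001111100 walk d0:H0→d1:-→d2:H1→d3:-→d4:-→d5:-→d6:-→d7:-→d8:H2→d9:-→d10:-→d11:-→d12:H1→d13:-→d14:-→d15:-→d16:H0→d17:-→d18:-→d19:-→d20:-→d21:-→d22:-→d23:-→d24:H2→d25:-→d26:-→d27:-→d28:H0 -> H0
  add 104.112.0.0/15 -> H2 at depth 15
  add 104.113.199.204/30 -> H0 at depth 30
  add 0.0.0.0/0 -> H2 at depth 0
  lookup 68.178.212.108: bits 010001001011001011010 walk d0:H2→d1:-→d2:H1→d3:-→d4:-→d5:-→d6:H1→d7:-→d8:H1→d9:-→d10:-→d11:-→d12:H1→d13:-→d14:-→d15:-→d16:-→d17:-→d18:-→d19:-→d20:H2→d21:- -> H2
  add 104.0.0.0/8 -> H0 at depth 8
  lookup 68.0.190.203: bits 01000100 walk d0:H2→d1:-→d2:H1→d3:-→d4:-→d5:-→d6:H1→d7:-→d8:H1 -> H1
  lookup 153.86.23.135: bits ε walk d0:H2 -> H2
  add 68.178.208.129/32 -> H0 at depth 32
  add 104.0.0.0/8 -> H0 at depth 8
  lookup 204.236.238.142: bits ε walk d0:H2 -> H2

== LOOKUPS ==
["H1","H1","H1","H0","H2","H1","H2","H2"]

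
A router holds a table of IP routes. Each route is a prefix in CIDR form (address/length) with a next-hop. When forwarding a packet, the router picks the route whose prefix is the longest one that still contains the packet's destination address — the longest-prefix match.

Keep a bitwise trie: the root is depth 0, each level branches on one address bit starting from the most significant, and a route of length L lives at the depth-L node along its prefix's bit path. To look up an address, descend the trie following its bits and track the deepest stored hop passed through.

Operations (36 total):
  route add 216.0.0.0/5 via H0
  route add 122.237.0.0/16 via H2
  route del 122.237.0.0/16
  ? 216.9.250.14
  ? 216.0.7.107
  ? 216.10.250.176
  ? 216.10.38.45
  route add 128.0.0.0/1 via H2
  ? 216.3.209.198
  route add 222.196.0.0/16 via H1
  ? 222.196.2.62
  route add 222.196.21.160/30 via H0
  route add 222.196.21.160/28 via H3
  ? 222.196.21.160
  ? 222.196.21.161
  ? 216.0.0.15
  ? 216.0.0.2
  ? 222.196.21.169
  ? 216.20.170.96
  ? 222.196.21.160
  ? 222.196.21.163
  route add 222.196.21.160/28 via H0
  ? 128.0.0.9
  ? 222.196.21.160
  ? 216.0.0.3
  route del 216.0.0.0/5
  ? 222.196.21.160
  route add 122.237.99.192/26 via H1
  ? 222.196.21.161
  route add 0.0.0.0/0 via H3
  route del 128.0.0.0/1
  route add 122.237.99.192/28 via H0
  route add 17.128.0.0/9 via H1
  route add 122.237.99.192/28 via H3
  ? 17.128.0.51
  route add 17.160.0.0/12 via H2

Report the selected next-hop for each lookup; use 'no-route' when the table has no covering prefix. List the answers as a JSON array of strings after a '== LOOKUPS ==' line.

Trace:
  + 216.0.0.0/5 (H0) depth=5
  + 122.237.0.0/16 (H2) depth=16
  - 122.237.0.0/16 clear@16
  ? 216.9.250.14  path d0:-→d1:-→d2:-→d3:-→d4:-→d5:H0  best=H0
  ? 216.0.7.107  path d0:-→d1:-→d2:-→d3:-→d4:-→d5:H0  best=H0
  ? 216.10.250.176  path d0:-→d1:-→d2:-→d3:-→d4:-→d5:H0  best=H0
  ? 216.10.38.45  path d0:-→d1:-→d2:-→d3:-→d4:-→d5:H0  best=H0
  + 128.0.0.0/1 (H2) depth=1
  ? 216.3.209.198  path d0:-→d1:H2→d2:-→d3:-→d4:-→d5:H0  best=H0
  + 222.196.0.0/16 (H1) depth=16
  ? 222.196.2.62  path d0:-→d1:H2→d2:-→d3:-→d4:-→d5:H0→d6:-→d7:-→d8:-→d9:-→d10:-→d11:-→d12:-→d13:-→d14:-→d15:-→d16:H1  best=H1
  + 222.196.21.160/30 (H0) depth=30
  + 222.196.21.160/28 (H3) depth=28
  ? 222.196.21.160  path d0:-→d1:H2→d2:-→d3:-→d4:-→d5:H0→d6:-→d7:-→d8:-→d9:-→d10:-→d11:-→d12:-→d13:-→d14:-→d15:-→d16:H1→d17:-→d18:-→d19:-→d20:-→d21:-→d22:-→d23:-→d24:-→d25:-→d26:-→d27:-→d28:H3→d29:-→d30:H0  best=H0
  ? 222.196.21.161  path d0:-→d1:H2→d2:-→d3:-→d4:-→d5:H0→d6:-→d7:-→d8:-→d9:-→d10:-→d11:-→d12:-→d13:-→d14:-→d15:-→d16:H1→d17:-→d18:-→d19:-→d20:-→d21:-→d22:-→d23:-→d24:-→d25:-→d26:-→d27:-→d28:H3→d29:-→d30:H0  best=H0
  ? 216.0.0.15  path d0:-→d1:H2→d2:-→d3:-→d4:-→d5:H0  best=H0
  ? 216.0.0.2  path d0:-→d1:H2→d2:-→d3:-→d4:-→d5:H0  best=H0
  ? 222.196.21.169  path d0:-→d1:H2→d2:-→d3:-→d4:-→d5:H0→d6:-→d7:-→d8:-→d9:-→d10:-→d11:-→d12:-→d13:-→d14:-→d15:-→d16:H1→d17:-→d18:-→d19:-→d20:-→d21:-→d22:-→d23:-→d24:-→d25:-→d26:-→d27:-→d28:H3  best=H3
  ? 216.20.170.96  path d0:-→d1:H2→d2:-→d3:-→d4:-→d5:H0  best=H0
  ? 222.196.21.160  path d0:-→d1:H2→d2:-→d3:-→d4:-→d5:H0→d6:-→d7:-→d8:-→d9:-→d10:-→d11:-→d12:-→d13:-→d14:-→d15:-→d16:H1→d17:-→d18:-→d19:-→d20:-→d21:-→d22:-→d23:-→d24:-→d25:-→d26:-→d27:-→d28:H3→d29:-→d30:H0  best=H0
  ? 222.196.21.163  path d0:-→d1:H2→d2:-→d3:-→d4:-→d5:H0→d6:-→d7:-→d8:-→d9:-→d10:-→d11:-→d12:-→d13:-→d14:-→d15:-→d16:H1→d17:-→d18:-→d19:-→d20:-→d21:-→d22:-→d23:-→d24:-→d25:-→d26:-→d27:-→d28:H3→d29:-→d30:H0  best=H0
  + 222.196.21.160/28 (H0) depth=28
  ? 128.0.0.9  path d0:-→d1:H2  best=H2
  ? 222.196.21.160  path d0:-→d1:H2→d2:-→d3:-→d4:-→d5:H0→d6:-→d7:-→d8:-→d9:-→d10:-→d11:-→d12:-→d13:-→d14:-→d15:-→d16:H1→d17:-→d18:-→d19:-→d20:-→d21:-→d22:-→d23:-→d24:-→d25:-→d26:-→d27:-→d28:H0→d29:-→d30:H0  best=H0
  ? 216.0.0.3  path d0:-→d1:H2→d2:-→d3:-→d4:-→d5:H0  best=H0
  - 216.0.0.0/5 clear@5
  ? 222.196.21.160  path d0:-→d1:H2→d2:-→d3:-→d4:-→d5:-→d6:-→d7:-→d8:-→d9:-→d10:-→d11:-→d12:-→d13:-→d14:-→d15:-→d16:H1→d17:-→d18:-→d19:-→d20:-→d21:-→d22:-→d23:-→d24:-→d25:-→d26:-→d27:-→d28:H0→d29:-→d30:H0  best=H0
  + 122.237.99.192/26 (H1) depth=26
  ? 222.196.21.161  path d0:-→d1:H2→d2:-→d3:-→d4:-→d5:-→d6:-→d7:-→d8:-→d9:-→d10:-→d11:-→d12:-→d13:-→d14:-→d15:-→d16:H1→d17:-→d18:-→d19:-→d20:-→d21:-→d22:-→d23:-→d24:-→d25:-→d26:-→d27:-→d28:H0→d29:-→d30:H0  best=H0
  + 0.0.0.0/0 (H3) depth=0
  - 128.0.0.0/1 clear@1
  + 122.237.99.192/28 (H0) depth=28
  + 17.128.0.0/9 (H1) depth=9
  + 122.237.99.192/28 (H3) depth=28
  ? 17.128.0.51  path d0:H3→d1:-→d2:-→d3:-→d4:-→d5:-→d6:-→d7:-→d8:-→d9:H1  best=H1
  + 17.160.0.0/12 (H2) depth=12

== LOOKUPS ==
["H0","H0","H0","H0","H0","H1","H0","H0","H0","H0","H3","H0","H0","H0","H2","H0","H0","H0","H0","H1"]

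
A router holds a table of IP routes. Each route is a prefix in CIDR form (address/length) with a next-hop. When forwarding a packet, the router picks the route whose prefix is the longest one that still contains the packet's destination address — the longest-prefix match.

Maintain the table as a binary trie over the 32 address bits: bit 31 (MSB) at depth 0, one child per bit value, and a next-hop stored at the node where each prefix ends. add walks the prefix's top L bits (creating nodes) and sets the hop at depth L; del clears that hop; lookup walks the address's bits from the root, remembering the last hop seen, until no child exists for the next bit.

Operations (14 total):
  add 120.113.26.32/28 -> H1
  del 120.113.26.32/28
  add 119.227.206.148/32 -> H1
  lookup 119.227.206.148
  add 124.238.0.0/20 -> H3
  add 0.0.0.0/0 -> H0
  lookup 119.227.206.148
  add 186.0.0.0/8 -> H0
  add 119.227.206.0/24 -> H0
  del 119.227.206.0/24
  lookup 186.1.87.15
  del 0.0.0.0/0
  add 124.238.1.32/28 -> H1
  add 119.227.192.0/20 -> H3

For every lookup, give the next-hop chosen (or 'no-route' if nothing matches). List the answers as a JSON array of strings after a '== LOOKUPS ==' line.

Process each operation:
  add 120.113.26.32/28 -> H1 at depth 28
  - 120.113.26.32/28 clear@28
  add 119.227.206.148/32 -> H1 at depth 32
  ? 119.227.206.148  path d0:-→d1:-→d2:-→d3:-→d4:-→d5:-→d6:-→d7:-→d8:-→d9:-→d10:-→d11:-→d12:-→d13:-→d14:-→d15:-→d16:-→d17:-→d18:-→d19:-→d20:-→d21:-→d22:-→d23:-→d24:-→d25:-→d26:-→d27:-→d28:-→d29:-→d30:-→d31:-→d32:H1  best=H1
  add 124.238.0.0/20 -> H3 at depth 20
  add 0.0.0.0/0 -> H0 at depth 0
  ? 119.227.206.148  path d0:H0→d1:-→d2:-→d3:-→d4:-→d5:-→d6:-→d7:-→d8:-→d9:-→d10:-→d11:-→d12:-→d13:-→d14:-→d15:-→d16:-→d17:-→d18:-→d19:-→d20:-→d21:-→d22:-→d23:-→d24:-→d25:-→d26:-→d27:-→d28:-→d29:-→d30:-→d31:-→d32:H1  best=H1
  add 186.0.0.0/8 -> H0 at depth 8
  add 119.227.206.0/24 -> H0 at depth 24
  - 119.227.206.0/24 clear@24
  ? 186.1.87.15  path d0:H0→d1:-→d2:-→d3:-→d4:-→d5:-→d6:-→d7:-→d8:H0  best=H0
  - 0.0.0.0/0 clear@0
  add 124.238.1.32/28 -> H1 at depth 28
  add 119.227.192.0/20 -> H3 at depth 20

== LOOKUPS ==
["H1","H1","H0"]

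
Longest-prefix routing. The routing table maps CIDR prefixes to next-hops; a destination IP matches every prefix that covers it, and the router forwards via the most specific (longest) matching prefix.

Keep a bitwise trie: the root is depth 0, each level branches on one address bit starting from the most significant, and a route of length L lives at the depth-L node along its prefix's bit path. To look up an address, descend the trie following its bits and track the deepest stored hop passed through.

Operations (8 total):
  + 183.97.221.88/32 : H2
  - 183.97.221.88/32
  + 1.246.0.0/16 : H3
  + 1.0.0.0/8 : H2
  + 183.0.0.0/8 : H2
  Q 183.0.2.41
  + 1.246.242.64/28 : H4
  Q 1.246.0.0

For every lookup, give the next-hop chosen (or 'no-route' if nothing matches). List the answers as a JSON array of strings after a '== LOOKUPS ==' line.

Process each operation:
  add 183.97.221.88/32 -> H2 at depth 32
  del 183.97.221.88/32 (clear depth 32)
  add 1.246.0.0/16 -> H3 at depth 16
  add 1.0.0.0/8 -> H2 at depth 8
  add 183.0.0.0/8 -> H2 at depth 8
  Q 183.0.2.41: descend 101101110 ; hops seen [H2] ; pick H2
  add 1.246.242.64/28 -> H4 at depth 28
  Q 1.246.0.0: descend 0000000111110110 ; hops seen [H2,H3] ; pick H3

== LOOKUPS ==
["H2","H3"]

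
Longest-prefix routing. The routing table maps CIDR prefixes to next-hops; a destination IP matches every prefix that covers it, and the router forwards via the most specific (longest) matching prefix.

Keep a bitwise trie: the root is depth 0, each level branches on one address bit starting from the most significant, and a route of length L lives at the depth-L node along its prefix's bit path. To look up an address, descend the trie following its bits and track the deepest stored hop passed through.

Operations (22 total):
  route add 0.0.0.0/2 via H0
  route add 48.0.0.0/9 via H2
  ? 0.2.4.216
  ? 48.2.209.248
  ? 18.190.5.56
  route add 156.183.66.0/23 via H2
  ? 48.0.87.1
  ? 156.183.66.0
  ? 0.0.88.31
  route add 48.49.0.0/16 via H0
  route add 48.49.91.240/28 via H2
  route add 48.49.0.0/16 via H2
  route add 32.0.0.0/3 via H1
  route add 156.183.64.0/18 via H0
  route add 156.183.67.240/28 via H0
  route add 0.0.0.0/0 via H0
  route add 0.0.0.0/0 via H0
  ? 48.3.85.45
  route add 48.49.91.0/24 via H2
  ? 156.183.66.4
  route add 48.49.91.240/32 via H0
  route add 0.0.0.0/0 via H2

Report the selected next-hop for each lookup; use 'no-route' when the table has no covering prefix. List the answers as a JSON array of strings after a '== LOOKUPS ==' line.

Apply in order:
  add 0.0.0.0/2 -> H0 at depth 2
  add 48.0.0.0/9 -> H2 at depth 9
  lookup 0.2.4.216: bits 00 walk d0:-→d1:-→d2:H0 -> H0
  lookup 48.2.209.248: bits 001100000 walk d0:-→d1:-→d2:H0→d3:-→d4:-→d5:-→d6:-→d7:-→d8:-→d9:H2 -> H2
  lookup 18.190.5.56: bits 00 walk d0:-→d1:-→d2:H0 -> H0
  add 156.183.66.0/23 -> H2 at depth 23
  lookup 48.0.87.1: bits 001100000 walk d0:-→d1:-→d2:H0→d3:-→d4:-→d5:-→d6:-→d7:-→d8:-→d9:H2 -> H2
  lookup 156.183.66.0: bits 10011100101101110100001 walk d0:-→d1:-→d2:-→d3:-→d4:-→d5:-→d6:-→d7:-→d8:-→d9:-→d10:-→d11:-→d12:-→d13:-→d14:-→d15:-→d16:-→d17:-→d18:-→d19:-→d20:-→d21:-→d22:-→d23:H2 -> H2
  lookup 0.0.88.31: bits 00 walk d0:-→d1:-→d2:H0 -> H0
  add 48.49.0.0/16 -> H0 at depth 16
  add 48.49.91.240/28 -> H2 at depth 28
  add 48.49.0.0/16 -> H2 at depth 16
  add 32.0.0.0/3 -> H1 at depth 3
  add 156.183.64.0/18 -> H0 at depth 18
  add 156.183.67.240/28 -> H0 at depth 28
  add 0.0.0.0/0 -> H0 at depth 0
  add 0.0.0.0/0 -> H0 at depth 0
  lookup 48.3.85.45: bits 0011000000 walk d0:H0→d1:-→d2:H0→d3:H1→d4:-→d5:-→d6:-→d7:-→d8:-→d9:H2→d10:- -> H2
  add 48.49.91.0/24 -> H2 at depth 24
  lookup 156.183.66.4: bits 10011100101101110100001 walk d0:H0→d1:-→d2:-→d3:-→d4:-→d5:-→d6:-→d7:-→d8:-→d9:-→d10:-→d11:-→d12:-→d13:-→d14:-→d15:-→d16:-→d17:-→d18:H0→d19:-→d20:-→d21:-→d22:-→d23:H2 -> H2
  add 48.49.91.240/32 -> H0 at depth 32
  add 0.0.0.0/0 -> H2 at depth 0

== LOOKUPS ==
["H0","H2","H0","H2","H2","H0","H2","H2"]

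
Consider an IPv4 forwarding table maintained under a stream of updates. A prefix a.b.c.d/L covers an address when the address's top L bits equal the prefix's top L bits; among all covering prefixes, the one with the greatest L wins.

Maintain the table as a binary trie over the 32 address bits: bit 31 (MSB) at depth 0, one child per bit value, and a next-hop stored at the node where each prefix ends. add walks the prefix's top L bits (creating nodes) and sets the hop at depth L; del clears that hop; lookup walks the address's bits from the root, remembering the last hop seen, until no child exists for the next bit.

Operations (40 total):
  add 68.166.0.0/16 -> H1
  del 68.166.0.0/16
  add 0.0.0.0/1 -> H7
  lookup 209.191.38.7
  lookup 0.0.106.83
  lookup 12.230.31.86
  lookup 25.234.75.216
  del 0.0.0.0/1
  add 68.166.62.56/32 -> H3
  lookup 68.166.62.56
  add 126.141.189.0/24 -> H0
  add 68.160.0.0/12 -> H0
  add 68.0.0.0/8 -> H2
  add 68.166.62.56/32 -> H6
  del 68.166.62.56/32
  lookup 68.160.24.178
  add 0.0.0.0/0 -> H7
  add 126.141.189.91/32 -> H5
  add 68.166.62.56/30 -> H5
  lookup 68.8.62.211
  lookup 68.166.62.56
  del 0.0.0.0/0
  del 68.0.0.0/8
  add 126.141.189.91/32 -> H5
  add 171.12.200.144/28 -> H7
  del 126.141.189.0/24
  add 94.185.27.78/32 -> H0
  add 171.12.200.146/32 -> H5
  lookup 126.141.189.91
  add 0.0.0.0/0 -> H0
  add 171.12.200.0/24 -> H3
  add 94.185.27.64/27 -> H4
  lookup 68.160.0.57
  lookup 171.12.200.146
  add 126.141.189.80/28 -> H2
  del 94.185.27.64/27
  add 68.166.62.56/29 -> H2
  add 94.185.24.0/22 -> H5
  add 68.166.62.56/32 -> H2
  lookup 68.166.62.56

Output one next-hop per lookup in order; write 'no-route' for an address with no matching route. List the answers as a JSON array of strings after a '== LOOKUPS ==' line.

Apply in order:
  + 68.166.0.0/16 (H1) depth=16
  del 68.166.0.0/16 (clear depth 16)
  + 0.0.0.0/1 (H7) depth=1
  lookup 209.191.38.7: bits ε walk d0:- -> no-route
  lookup 0.0.106.83: bits 0 walk d0:-→d1:H7 -> H7
  lookup 12.230.31.86: bits 0 walk d0:-→d1:H7 -> H7
  lookup 25.234.75.216: bits 0 walk d0:-→d1:H7 -> H7
  del 0.0.0.0/1 (clear depth 1)
  + 68.166.62.56/32 (H3) depth=32
  lookup 68.166.62.56: bits 01000100101001100011111000111000 walk d0:-→d1:-→d2:-→d3:-→d4:-→d5:-→d6:-→d7:-→d8:-→d9:-→d10:-→d11:-→d12:-→d13:-→d14:-→d15:-→d16:-→d17:-→d18:-→d19:-→d20:-→d21:-→d22:-→d23:-→d24:-→d25:-→d26:-→d27:-→d28:-→d29:-→d30:-→d31:-→d32:H3 -> H3
  + 126.141.189.0/24 (H0) depth=24
  + 68.160.0.0/12 (H0) depth=12
  + 68.0.0.0/8 (H2) depth=8
  + 68.166.62.56/32 (H6) depth=32
  del 68.166.62.56/32 (clear depth 32)
  lookup 68.160.24.178: bits 0100010010100 walk d0:-→d1:-→d2:-→d3:-→d4:-→d5:-→d6:-→d7:-→d8:H2→d9:-→d10:-→d11:-→d12:H0→d13:- -> H0
  + 0.0.0.0/0 (H7) depth=0
  + 126.141.189.91/32 (H5) depth=32
  + 68.166.62.56/30 (H5) depth=30
  lookup 68.8.62.211: bits 01000100 walk d0:H7→d1:-→d2:-→d3:-→d4:-→d5:-→d6:-→d7:-→d8:H2 -> H2
  lookup 68.166.62.56: bits 01000100101001100011111000111000 walk d0:H7→d1:-→d2:-→d3:-→d4:-→d5:-→d6:-→d7:-→d8:H2→d9:-→d10:-→d11:-→d12:H0→d13:-→d14:-→d15:-→d16:-→d17:-→d18:-→d19:-→d20:-→d21:-→d22:-→d23:-→d24:-→d25:-→d26:-→d27:-→d28:-→d29:-→d30:H5→d31:-→d32:- -> H5
  del 0.0.0.0/0 (clear depth 0)
  del 68.0.0.0/8 (clear depth 8)
  + 126.141.189.91/32 (H5) depth=32
  + 171.12.200.144/28 (H7) depth=28
  del 126.141.189.0/24 (clear depth 24)
  + 94.185.27.78/32 (H0) depth=32
  + 171.12.200.146/32 (H5) depth=32
  lookup 126.141.189.91: bits 01111110100011011011110101011011 walk d0:-→d1:-→d2:-→d3:-→d4:-→d5:-→d6:-→d7:-→d8:-→d9:-→d10:-→d11:-→d12:-→d13:-→d14:-→d15:-→d16:-→d17:-→d18:-→d19:-→d20:-→d21:-→d22:-→d23:-→d24:-→d25:-→d26:-→d27:-→d28:-→d29:-→d30:-→d31:-→d32:H5 -> H5
  + 0.0.0.0/0 (H0) depth=0
  + 171.12.200.0/24 (H3) depth=24
  + 94.185.27.64/27 (H4) depth=27
  lookup 68.160.0.57: bits 0100010010100 walk d0:H0→d1:-→d2:-→d3:-→d4:-→d5:-→d6:-→d7:-→d8:-→d9:-→d10:-→d11:-→d12:H0→d13:- -> H0
  lookup 171.12.200.146: bits 10101011000011001100100010010010 walk d0:H0→d1:-→d2:-→d3:-→d4:-→d5:-→d6:-→d7:-→d8:-→d9:-→d10:-→d11:-→d12:-→d13:-→d14:-→d15:-→d16:-→d17:-→d18:-→d19:-→d20:-→d21:-→d22:-→d23:-→d24:H3→d25:-→d26:-→d27:-→d28:H7→d29:-→d30:-→d31:-→d32:H5 -> H5
  + 126.141.189.80/28 (H2) depth=28
  del 94.185.27.64/27 (clear depth 27)
  + 68.166.62.56/29 (H2) depth=29
  + 94.185.24.0/22 (H5) depth=22
  + 68.166.62.56/32 (H2) depth=32
  lookup 68.166.62.56: bits 01000100101001100011111000111000 walk d0:H0→d1:-→d2:-→d3:-→d4:-→d5:-→d6:-→d7:-→d8:-→d9:-→d10:-→d11:-→d12:H0→d13:-→d14:-→d15:-→d16:-→d17:-→d18:-→d19:-→d20:-→d21:-→d22:-→d23:-→d24:-→d25:-→d26:-→d27:-→d28:-→d29:H2→d30:H5→d31:-→d32:H2 -> H2

== LOOKUPS ==
["no-route","H7","H7","H7","H3","H0","H2","H5","H5","H0","H5","H2"]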